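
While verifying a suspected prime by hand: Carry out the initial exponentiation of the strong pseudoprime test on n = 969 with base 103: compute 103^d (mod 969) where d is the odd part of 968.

103

n − 1 = 968 = 2^3 · 121, so s = 3 and d = 121.
Repeated squaring mod 969: 103^1 ≡ 103, 103^2 ≡ 919, 103^4 ≡ 562, 103^8 ≡ 919, 103^16 ≡ 562, 103^32 ≡ 919, 103^64 ≡ 562.
121 = 64 + 32 + 16 + 8 + 1, so 103^121 ≡ 562·919·562·919·103 ≡ 103 (mod 969).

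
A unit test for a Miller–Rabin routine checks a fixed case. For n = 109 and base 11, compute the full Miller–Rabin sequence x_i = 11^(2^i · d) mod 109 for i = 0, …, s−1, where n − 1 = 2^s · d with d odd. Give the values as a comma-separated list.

76, 108

n − 1 = 108 = 2^2 · 27, so s = 2 and d = 27.
x_0 = 11^27 mod 109 = 76.
x_1 = 76^2 mod 109 = 108.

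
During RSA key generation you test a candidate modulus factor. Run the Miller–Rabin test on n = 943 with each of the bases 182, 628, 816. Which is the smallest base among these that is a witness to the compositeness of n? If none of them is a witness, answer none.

182

n − 1 = 942 = 2^1 · 471, so s = 1 and d = 471.
Base 182: x_0 = 182^471 mod 943 = 592. x_0 ∉ {1, 942} and s = 1, so 182 is a Miller–Rabin witness and 943 is composite.
Base 628: x_0 = 628^471 mod 943 = 498. x_0 ∉ {1, 942} and s = 1, so 628 is a Miller–Rabin witness and 943 is composite.
Base 816: x_0 = 816^471 mod 943 = 939. x_0 ∉ {1, 942} and s = 1, so 816 is a Miller–Rabin witness and 943 is composite.
The smallest witness among the given bases is 182.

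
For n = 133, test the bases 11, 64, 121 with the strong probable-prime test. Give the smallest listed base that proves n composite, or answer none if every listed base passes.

none

n − 1 = 132 = 2^2 · 33, so s = 2 and d = 33.
Base 11: x_0 = 11^33 mod 133 = 1. x_0 = 1, so 11 is not a witness.
Base 64: x_0 = 64^33 mod 133 = 1. x_0 = 1, so 64 is not a witness.
Base 121: x_0 = 121^33 mod 133 = 1. x_0 = 1, so 121 is not a witness.
No listed base is a witness for 133.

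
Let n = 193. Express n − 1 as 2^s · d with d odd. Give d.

Halving: 192 → 96 → 48 → 24 → 12 → 6 → 3; 3 is odd.
So 192 = 2^6 · 3.

3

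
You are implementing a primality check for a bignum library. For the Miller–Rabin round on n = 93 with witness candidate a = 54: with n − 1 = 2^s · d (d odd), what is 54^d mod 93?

n − 1 = 92 = 2^2 · 23, so s = 2 and d = 23.
54^23 mod 93 = 15.

15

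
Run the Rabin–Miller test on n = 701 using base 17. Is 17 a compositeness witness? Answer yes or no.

n − 1 = 700 = 2^2 · 175, so s = 2 and d = 175.
x_0 = 17^175 mod 701 = 700.
x_0 = 700 ≡ −1, so 17 is not a witness.

no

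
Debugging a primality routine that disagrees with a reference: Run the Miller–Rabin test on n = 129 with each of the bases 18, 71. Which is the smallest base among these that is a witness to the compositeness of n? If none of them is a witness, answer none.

n − 1 = 128 = 2^7 · 1, so s = 7 and d = 1.
Base 18: x_0 = 18^1 mod 129 = 18. x_0 is neither 1 nor 128, so continue squaring. x_1 = 18^2 mod 129 = 66. x_2 = 66^2 mod 129 = 99. x_3 = 99^2 mod 129 = 126. x_4 = 126^2 mod 129 = 9. x_5 = 9^2 mod 129 = 81. x_6 = 81^2 mod 129 = 111. Reached i = s−1 = 6 without hitting −1: 18 is a Miller–Rabin witness and 129 is composite.
Base 71: x_0 = 71^1 mod 129 = 71. x_0 is neither 1 nor 128, so continue squaring. x_1 = 71^2 mod 129 = 10. x_2 = 10^2 mod 129 = 100. x_3 = 100^2 mod 129 = 67. x_4 = 67^2 mod 129 = 103. x_5 = 103^2 mod 129 = 31. x_6 = 31^2 mod 129 = 58. Reached i = s−1 = 6 without hitting −1: 71 is a Miller–Rabin witness and 129 is composite.
The smallest witness among the given bases is 18.

18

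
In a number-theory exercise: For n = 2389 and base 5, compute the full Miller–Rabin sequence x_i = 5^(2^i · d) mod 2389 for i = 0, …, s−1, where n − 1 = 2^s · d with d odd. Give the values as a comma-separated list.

n − 1 = 2388 = 2^2 · 597, so s = 2 and d = 597.
x_0 = 5^597 mod 2389 = 2388.
x_1 = 2388^2 mod 2389 = 1.

2388, 1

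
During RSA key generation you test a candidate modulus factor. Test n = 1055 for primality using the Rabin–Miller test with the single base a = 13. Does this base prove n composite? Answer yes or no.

yes

n − 1 = 1054 = 2^1 · 527, so s = 1 and d = 527.
x_0 = 13^527 mod 1055 = 802.
x_0 ∉ {1, 1054} and s = 1, so 13 is a Miller–Rabin witness and 1055 is composite.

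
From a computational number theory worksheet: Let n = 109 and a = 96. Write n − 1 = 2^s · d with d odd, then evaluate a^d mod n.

33

n − 1 = 108 = 2^2 · 27, so s = 2 and d = 27.
96^27 mod 109 = 33.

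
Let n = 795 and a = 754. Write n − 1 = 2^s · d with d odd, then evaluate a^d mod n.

n − 1 = 794 = 2^1 · 397, so s = 1 and d = 397.
754^397 mod 795 = 379.

379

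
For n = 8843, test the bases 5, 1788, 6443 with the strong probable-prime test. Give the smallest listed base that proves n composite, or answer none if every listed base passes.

5

n − 1 = 8842 = 2^1 · 4421, so s = 1 and d = 4421.
Base 5: x_0 = 5^4421 mod 8843 = 2440. x_0 ∉ {1, 8842} and s = 1, so 5 is a Miller–Rabin witness and 8843 is composite.
Base 1788: x_0 = 1788^4421 mod 8843 = 5213. x_0 ∉ {1, 8842} and s = 1, so 1788 is a Miller–Rabin witness and 8843 is composite.
Base 6443: x_0 = 6443^4421 mod 8843 = 516. x_0 ∉ {1, 8842} and s = 1, so 6443 is a Miller–Rabin witness and 8843 is composite.
The smallest witness among the given bases is 5.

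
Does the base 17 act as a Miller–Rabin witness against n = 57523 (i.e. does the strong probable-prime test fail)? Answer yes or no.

yes

n − 1 = 57522 = 2^1 · 28761, so s = 1 and d = 28761.
x_0 = 17^28761 mod 57523 = 42616.
x_0 ∉ {1, 57522} and s = 1, so 17 is a Miller–Rabin witness and 57523 is composite.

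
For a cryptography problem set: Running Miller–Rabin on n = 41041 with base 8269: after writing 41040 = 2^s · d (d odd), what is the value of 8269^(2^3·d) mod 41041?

n − 1 = 41040 = 2^4 · 2565, so s = 4 and d = 2565.
x_0 = 8269^2565 mod 41041 = 13287.
x_1 = 13287^2 mod 41041 = 27028.
x_2 = 27028^2 mod 41041 = 24025.
x_3 = 24025^2 mod 41041 = 1.

1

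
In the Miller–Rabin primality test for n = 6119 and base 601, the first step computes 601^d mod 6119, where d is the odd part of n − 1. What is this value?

1462

n − 1 = 6118 = 2^1 · 3059, so s = 1 and d = 3059.
Repeated squaring mod 6119: 601^1 ≡ 601, 601^2 ≡ 180, 601^4 ≡ 1805, 601^8 ≡ 2717, 601^16 ≡ 2575, 601^32 ≡ 3748, 601^64 ≡ 4399, 601^128 ≡ 2923, 601^256 ≡ 1805, 601^512 ≡ 2717, 601^1024 ≡ 2575, 601^2048 ≡ 3748.
3059 = 2048 + 512 + 256 + 128 + 64 + 32 + 16 + 2 + 1, so 601^3059 ≡ 3748·2717·1805·2923·4399·3748·2575·180·601 ≡ 1462 (mod 6119).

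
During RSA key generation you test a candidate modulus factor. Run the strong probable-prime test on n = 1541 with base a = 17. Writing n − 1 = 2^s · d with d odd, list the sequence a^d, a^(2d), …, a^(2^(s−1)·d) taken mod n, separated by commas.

n − 1 = 1540 = 2^2 · 385, so s = 2 and d = 385.
x_0 = 17^385 mod 1541 = 1310.
x_1 = 1310^2 mod 1541 = 967.

1310, 967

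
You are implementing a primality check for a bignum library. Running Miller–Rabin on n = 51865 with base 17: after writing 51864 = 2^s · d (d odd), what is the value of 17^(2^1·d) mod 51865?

n − 1 = 51864 = 2^3 · 6483, so s = 3 and d = 6483.
Repeated squaring mod 51865: 17^1 ≡ 17, 17^2 ≡ 289, 17^4 ≡ 31656, 17^8 ≡ 18671, 17^16 ≡ 21576, 17^32 ≡ 35401, 17^64 ≡ 16806, 17^128 ≡ 36711, 17^256 ≡ 37361, 17^512 ≡ 1576, 17^1024 ≡ 46121, 17^2048 ≡ 7396, 17^4096 ≡ 35106.
6483 = 4096 + 2048 + 256 + 64 + 16 + 2 + 1, so 17^6483 ≡ 35106·7396·37361·16806·21576·289·17 ≡ 7168 (mod 51865).
x_0 = 7168.
x_1 = 7168^2 mod 51865 = 33874.

33874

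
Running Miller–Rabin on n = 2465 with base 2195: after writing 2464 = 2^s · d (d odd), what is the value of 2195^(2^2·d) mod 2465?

n − 1 = 2464 = 2^5 · 77, so s = 5 and d = 77.
Repeated squaring mod 2465: 2195^1 ≡ 2195, 2195^2 ≡ 1415, 2195^4 ≡ 645, 2195^8 ≡ 1905, 2195^16 ≡ 545, 2195^32 ≡ 1225, 2195^64 ≡ 1905.
77 = 64 + 8 + 4 + 1, so 2195^77 ≡ 1905·1905·645·2195 ≡ 610 (mod 2465).
x_0 = 610.
x_1 = 610^2 mod 2465 = 2350.
x_2 = 2350^2 mod 2465 = 900.

900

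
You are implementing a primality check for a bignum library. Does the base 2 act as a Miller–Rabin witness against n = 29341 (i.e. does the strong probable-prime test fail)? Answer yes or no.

no

n − 1 = 29340 = 2^2 · 7335, so s = 2 and d = 7335.
Repeated squaring mod 29341: 2^1 ≡ 2, 2^2 ≡ 4, 2^4 ≡ 16, 2^8 ≡ 256, 2^16 ≡ 6854, 2^32 ≡ 2375, 2^64 ≡ 7153, 2^128 ≡ 24046, 2^256 ≡ 16370, 2^512 ≡ 5547, 2^1024 ≡ 19841, 2^2048 ≡ 26425, 2^4096 ≡ 23507.
7335 = 4096 + 2048 + 1024 + 128 + 32 + 4 + 2 + 1, so 2^7335 ≡ 23507·26425·19841·24046·2375·16·4·2 ≡ 26424 (mod 29341).
x_0 = 2^7335 mod 29341 = 26424.
x_0 is neither 1 nor 29340, so continue squaring.
x_1 = 26424^2 mod 29341 = 29340.
x_1 ≡ −1, so 2 is not a witness.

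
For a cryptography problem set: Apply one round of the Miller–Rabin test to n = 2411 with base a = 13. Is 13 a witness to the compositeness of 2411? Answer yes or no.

n − 1 = 2410 = 2^1 · 1205, so s = 1 and d = 1205.
x_0 = 13^1205 mod 2411 = 2410.
x_0 = 2410 ≡ −1, so 13 is not a witness.

no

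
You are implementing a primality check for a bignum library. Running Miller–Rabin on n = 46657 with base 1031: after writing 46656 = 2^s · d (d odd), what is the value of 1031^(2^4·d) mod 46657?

1

n − 1 = 46656 = 2^6 · 729, so s = 6 and d = 729.
x_0 = 1031^729 mod 46657 = 5433.
x_1 = 5433^2 mod 46657 = 30265.
x_2 = 30265^2 mod 46657 = 1.
x_3 = 1^2 mod 46657 = 1.
x_4 = 1^2 mod 46657 = 1.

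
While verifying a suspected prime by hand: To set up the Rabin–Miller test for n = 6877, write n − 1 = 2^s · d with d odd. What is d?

Halving: 6876 → 3438 → 1719; 1719 is odd.
So 6876 = 2^2 · 1719.

1719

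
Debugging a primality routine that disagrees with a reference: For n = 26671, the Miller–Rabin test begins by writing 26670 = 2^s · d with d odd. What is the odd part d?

13335

Halving: 26670 → 13335; 13335 is odd.
So 26670 = 2^1 · 13335.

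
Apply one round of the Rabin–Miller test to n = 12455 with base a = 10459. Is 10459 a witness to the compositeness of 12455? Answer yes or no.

n − 1 = 12454 = 2^1 · 6227, so s = 1 and d = 6227.
Repeated squaring mod 12455: 10459^1 ≡ 10459, 10459^2 ≡ 10871, 10459^4 ≡ 5601, 10459^8 ≡ 9511, 10459^16 ≡ 10911, 10459^32 ≡ 5031, 10459^64 ≡ 2401, 10459^128 ≡ 10591, 10459^256 ≡ 12006, 10459^512 ≡ 2321, 10459^1024 ≡ 6481, 10459^2048 ≡ 5101, 10459^4096 ≡ 1706.
6227 = 4096 + 2048 + 64 + 16 + 2 + 1, so 10459^6227 ≡ 1706·5101·2401·10911·10871·10459 ≡ 9199 (mod 12455).
x_0 = 10459^6227 mod 12455 = 9199.
x_0 ∉ {1, 12454} and s = 1, so 10459 is a Miller–Rabin witness and 12455 is composite.

yes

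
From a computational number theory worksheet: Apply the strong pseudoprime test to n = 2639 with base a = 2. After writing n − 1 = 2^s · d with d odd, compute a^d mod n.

n − 1 = 2638 = 2^1 · 1319, so s = 1 and d = 1319.
2^1319 mod 2639 = 501.

501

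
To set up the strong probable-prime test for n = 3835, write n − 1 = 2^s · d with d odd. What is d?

Halving: 3834 → 1917; 1917 is odd.
So 3834 = 2^1 · 1917.

1917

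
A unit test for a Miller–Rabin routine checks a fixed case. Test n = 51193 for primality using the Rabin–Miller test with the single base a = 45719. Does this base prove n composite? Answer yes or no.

n − 1 = 51192 = 2^3 · 6399, so s = 3 and d = 6399.
x_0 = 45719^6399 mod 51193 = 21298.
x_0 is neither 1 nor 51192, so continue squaring.
x_1 = 21298^2 mod 51193 = 34824.
x_2 = 34824^2 mod 51193 = 51192.
x_2 ≡ −1, so 45719 is not a witness.

no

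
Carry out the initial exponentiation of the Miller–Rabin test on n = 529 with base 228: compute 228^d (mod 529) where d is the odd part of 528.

298

n − 1 = 528 = 2^4 · 33, so s = 4 and d = 33.
228^33 mod 529 = 298.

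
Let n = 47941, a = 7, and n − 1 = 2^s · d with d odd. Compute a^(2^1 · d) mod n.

9742

n − 1 = 47940 = 2^2 · 11985, so s = 2 and d = 11985.
x_0 = 7^11985 mod 47941 = 34952.
x_1 = 34952^2 mod 47941 = 9742.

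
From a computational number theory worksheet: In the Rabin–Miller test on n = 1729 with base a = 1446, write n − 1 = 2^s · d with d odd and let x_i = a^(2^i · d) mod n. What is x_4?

1

n − 1 = 1728 = 2^6 · 27, so s = 6 and d = 27.
x_0 = 1446^27 mod 1729 = 911.
x_1 = 911^2 mod 1729 = 1.
x_2 = 1^2 mod 1729 = 1.
x_3 = 1^2 mod 1729 = 1.
x_4 = 1^2 mod 1729 = 1.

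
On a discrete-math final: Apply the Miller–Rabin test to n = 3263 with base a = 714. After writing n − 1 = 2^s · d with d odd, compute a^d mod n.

1143

n − 1 = 3262 = 2^1 · 1631, so s = 1 and d = 1631.
714^1631 mod 3263 = 1143.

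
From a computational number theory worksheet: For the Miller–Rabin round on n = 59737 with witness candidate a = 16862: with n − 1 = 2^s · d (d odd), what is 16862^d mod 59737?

54618

n − 1 = 59736 = 2^3 · 7467, so s = 3 and d = 7467.
Repeated squaring mod 59737: 16862^1 ≡ 16862, 16862^2 ≡ 38661, 16862^4 ≡ 53181, 16862^8 ≡ 30233, 16862^16 ≡ 58189, 16862^32 ≡ 6824, 16862^64 ≡ 31853, 16862^128 ≡ 40401, 16862^256 ≡ 46750, 16862^512 ≡ 24618, 16862^1024 ≡ 14059, 16862^2048 ≡ 45485, 16862^4096 ≡ 13704.
7467 = 4096 + 2048 + 1024 + 256 + 32 + 8 + 2 + 1, so 16862^7467 ≡ 13704·45485·14059·46750·6824·30233·38661·16862 ≡ 54618 (mod 59737).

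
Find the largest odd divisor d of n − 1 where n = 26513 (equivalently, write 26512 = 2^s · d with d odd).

Halving: 26512 → 13256 → 6628 → 3314 → 1657; 1657 is odd.
So 26512 = 2^4 · 1657.

1657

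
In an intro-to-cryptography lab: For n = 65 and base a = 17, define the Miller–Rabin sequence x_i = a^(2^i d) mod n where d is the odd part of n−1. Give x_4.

61

n − 1 = 64 = 2^6 · 1, so s = 6 and d = 1.
x_0 = 17^1 mod 65 = 17.
x_1 = 17^2 mod 65 = 29.
x_2 = 29^2 mod 65 = 61.
x_3 = 61^2 mod 65 = 16.
x_4 = 16^2 mod 65 = 61.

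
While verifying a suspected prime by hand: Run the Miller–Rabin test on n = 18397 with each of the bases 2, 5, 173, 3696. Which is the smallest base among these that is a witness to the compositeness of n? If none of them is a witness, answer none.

none

n − 1 = 18396 = 2^2 · 4599, so s = 2 and d = 4599.
Base 2: x_0 = 2^4599 mod 18397 = 7002. x_0 is neither 1 nor 18396, so continue squaring. x_1 = 7002^2 mod 18397 = 18396. x_1 ≡ −1, so 2 is not a witness.
Base 5: x_0 = 5^4599 mod 18397 = 7002. x_0 is neither 1 nor 18396, so continue squaring. x_1 = 7002^2 mod 18397 = 18396. x_1 ≡ −1, so 5 is not a witness.
Base 173: x_0 = 173^4599 mod 18397 = 11395. x_0 is neither 1 nor 18396, so continue squaring. x_1 = 11395^2 mod 18397 = 18396. x_1 ≡ −1, so 173 is not a witness.
Base 3696: x_0 = 3696^4599 mod 18397 = 18396. x_0 = 18396 ≡ −1, so 3696 is not a witness.
No listed base is a witness for 18397.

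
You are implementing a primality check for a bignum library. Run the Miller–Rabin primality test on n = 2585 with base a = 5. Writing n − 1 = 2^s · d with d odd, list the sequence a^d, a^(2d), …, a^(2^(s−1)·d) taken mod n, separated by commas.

n − 1 = 2584 = 2^3 · 323, so s = 3 and d = 323.
x_0 = 5^323 mod 2585 = 1885.
x_1 = 1885^2 mod 2585 = 1435.
x_2 = 1435^2 mod 2585 = 1565.

1885, 1435, 1565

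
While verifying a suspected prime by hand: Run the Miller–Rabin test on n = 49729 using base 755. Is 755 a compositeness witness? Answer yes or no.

yes

n − 1 = 49728 = 2^6 · 777, so s = 6 and d = 777.
x_0 = 755^777 mod 49729 = 16503.
x_0 is neither 1 nor 49728, so continue squaring.
x_1 = 16503^2 mod 49729 = 33005.
x_2 = 33005^2 mod 49729 = 16280.
x_3 = 16280^2 mod 49729 = 32559.
x_4 = 32559^2 mod 49729 = 15388.
x_5 = 15388^2 mod 49729 = 30775.
Reached i = s−1 = 5 without hitting −1: 755 is a Miller–Rabin witness and 49729 is composite.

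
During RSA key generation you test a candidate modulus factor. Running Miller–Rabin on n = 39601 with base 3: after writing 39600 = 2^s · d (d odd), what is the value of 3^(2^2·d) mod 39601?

7364

n − 1 = 39600 = 2^4 · 2475, so s = 4 and d = 2475.
x_0 = 3^2475 mod 39601 = 27859.
x_1 = 27859^2 mod 39601 = 23483.
x_2 = 23483^2 mod 39601 = 7364.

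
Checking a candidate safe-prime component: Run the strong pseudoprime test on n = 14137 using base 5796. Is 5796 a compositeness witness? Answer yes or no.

n − 1 = 14136 = 2^3 · 1767, so s = 3 and d = 1767.
Repeated squaring mod 14137: 5796^1 ≡ 5796, 5796^2 ≡ 4104, 5796^4 ≡ 5649, 5796^8 ≡ 3992, 5796^16 ≡ 3665, 5796^32 ≡ 2075, 5796^64 ≡ 7977, 5796^128 ≡ 1892, 5796^256 ≡ 3003, 5796^512 ≡ 12740, 5796^1024 ≡ 703.
1767 = 1024 + 512 + 128 + 64 + 32 + 4 + 2 + 1, so 5796^1767 ≡ 703·12740·1892·7977·2075·5649·4104·5796 ≡ 2819 (mod 14137).
x_0 = 5796^1767 mod 14137 = 2819.
x_0 is neither 1 nor 14136, so continue squaring.
x_1 = 2819^2 mod 14137 = 1767.
x_2 = 1767^2 mod 14137 = 12149.
Reached i = s−1 = 2 without hitting −1: 5796 is a Miller–Rabin witness and 14137 is composite.

yes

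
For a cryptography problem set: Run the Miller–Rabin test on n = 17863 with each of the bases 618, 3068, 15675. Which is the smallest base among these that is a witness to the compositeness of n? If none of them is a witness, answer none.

none

n − 1 = 17862 = 2^1 · 8931, so s = 1 and d = 8931.
Base 618: x_0 = 618^8931 mod 17863 = 17862. x_0 = 17862 ≡ −1, so 618 is not a witness.
Base 3068: x_0 = 3068^8931 mod 17863 = 17862. x_0 = 17862 ≡ −1, so 3068 is not a witness.
Base 15675: x_0 = 15675^8931 mod 17863 = 17862. x_0 = 17862 ≡ −1, so 15675 is not a witness.
No listed base is a witness for 17863.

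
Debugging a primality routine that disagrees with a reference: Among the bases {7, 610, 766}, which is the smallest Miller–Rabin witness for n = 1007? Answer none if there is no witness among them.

7

n − 1 = 1006 = 2^1 · 503, so s = 1 and d = 503.
Base 7: x_0 = 7^503 mod 1007 = 467. x_0 ∉ {1, 1006} and s = 1, so 7 is a Miller–Rabin witness and 1007 is composite.
Base 610: x_0 = 610^503 mod 1007 = 162. x_0 ∉ {1, 1006} and s = 1, so 610 is a Miller–Rabin witness and 1007 is composite.
Base 766: x_0 = 766^503 mod 1007 = 225. x_0 ∉ {1, 1006} and s = 1, so 766 is a Miller–Rabin witness and 1007 is composite.
The smallest witness among the given bases is 7.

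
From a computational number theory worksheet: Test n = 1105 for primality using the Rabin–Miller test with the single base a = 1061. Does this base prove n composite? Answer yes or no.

yes

n − 1 = 1104 = 2^4 · 69, so s = 4 and d = 69.
x_0 = 1061^69 mod 1105 = 606.
x_0 is neither 1 nor 1104, so continue squaring.
x_1 = 606^2 mod 1105 = 376.
x_2 = 376^2 mod 1105 = 1041.
x_3 = 1041^2 mod 1105 = 781.
Reached i = s−1 = 3 without hitting −1: 1061 is a Miller–Rabin witness and 1105 is composite.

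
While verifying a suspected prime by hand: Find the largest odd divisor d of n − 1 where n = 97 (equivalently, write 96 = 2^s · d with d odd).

Halving: 96 → 48 → 24 → 12 → 6 → 3; 3 is odd.
So 96 = 2^5 · 3.

3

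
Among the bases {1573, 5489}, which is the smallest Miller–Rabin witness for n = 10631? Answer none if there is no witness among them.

n − 1 = 10630 = 2^1 · 5315, so s = 1 and d = 5315.
Base 1573: x_0 = 1573^5315 mod 10631 = 1. x_0 = 1, so 1573 is not a witness.
Base 5489: x_0 = 5489^5315 mod 10631 = 1. x_0 = 1, so 5489 is not a witness.
No listed base is a witness for 10631.

none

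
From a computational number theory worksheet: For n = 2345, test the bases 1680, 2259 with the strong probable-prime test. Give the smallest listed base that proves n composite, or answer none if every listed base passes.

1680

n − 1 = 2344 = 2^3 · 293, so s = 3 and d = 293.
Base 1680: x_0 = 1680^293 mod 2345 = 70. x_0 is neither 1 nor 2344, so continue squaring. x_1 = 70^2 mod 2345 = 210. x_2 = 210^2 mod 2345 = 1890. Reached i = s−1 = 2 without hitting −1: 1680 is a Miller–Rabin witness and 2345 is composite.
Base 2259: x_0 = 2259^293 mod 2345 = 1284. x_0 is neither 1 nor 2344, so continue squaring. x_1 = 1284^2 mod 2345 = 121. x_2 = 121^2 mod 2345 = 571. Reached i = s−1 = 2 without hitting −1: 2259 is a Miller–Rabin witness and 2345 is composite.
The smallest witness among the given bases is 1680.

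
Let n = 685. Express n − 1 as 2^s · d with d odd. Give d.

171

Halving: 684 → 342 → 171; 171 is odd.
So 684 = 2^2 · 171.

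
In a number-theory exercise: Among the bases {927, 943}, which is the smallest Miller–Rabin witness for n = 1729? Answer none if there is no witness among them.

943

n − 1 = 1728 = 2^6 · 27, so s = 6 and d = 27.
Base 927: x_0 = 927^27 mod 1729 = 1728. x_0 = 1728 ≡ −1, so 927 is not a witness.
Base 943: x_0 = 943^27 mod 1729 = 265. x_0 is neither 1 nor 1728, so continue squaring. x_1 = 265^2 mod 1729 = 1065. x_2 = 1065^2 mod 1729 = 1. x_2 = 1 but x_1 ≠ ±1, a nontrivial square root of 1 — 943 is a witness and 1729 is composite.
The smallest witness among the given bases is 943.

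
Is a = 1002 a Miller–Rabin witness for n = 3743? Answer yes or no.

n − 1 = 3742 = 2^1 · 1871, so s = 1 and d = 1871.
x_0 = 1002^1871 mod 3743 = 2713.
x_0 ∉ {1, 3742} and s = 1, so 1002 is a Miller–Rabin witness and 3743 is composite.

yes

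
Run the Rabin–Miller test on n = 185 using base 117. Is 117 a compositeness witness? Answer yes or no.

n − 1 = 184 = 2^3 · 23, so s = 3 and d = 23.
Repeated squaring mod 185: 117^1 ≡ 117, 117^2 ≡ 184, 117^4 ≡ 1, 117^8 ≡ 1, 117^16 ≡ 1.
23 = 16 + 4 + 2 + 1, so 117^23 ≡ 1·1·184·117 ≡ 68 (mod 185).
x_0 = 117^23 mod 185 = 68.
x_0 is neither 1 nor 184, so continue squaring.
x_1 = 68^2 mod 185 = 184.
x_1 ≡ −1, so 117 is not a witness.

no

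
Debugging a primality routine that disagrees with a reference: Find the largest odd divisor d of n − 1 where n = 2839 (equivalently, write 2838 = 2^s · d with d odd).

Halving: 2838 → 1419; 1419 is odd.
So 2838 = 2^1 · 1419.

1419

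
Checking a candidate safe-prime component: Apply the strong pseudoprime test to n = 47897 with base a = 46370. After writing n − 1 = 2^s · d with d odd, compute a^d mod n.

6931

n − 1 = 47896 = 2^3 · 5987, so s = 3 and d = 5987.
46370^5987 mod 47897 = 6931.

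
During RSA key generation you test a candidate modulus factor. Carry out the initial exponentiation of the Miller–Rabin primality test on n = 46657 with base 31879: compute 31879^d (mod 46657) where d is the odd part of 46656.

n − 1 = 46656 = 2^6 · 729, so s = 6 and d = 729.
By repeated squaring, 31879^729 ≡ 9478 (mod 46657).

9478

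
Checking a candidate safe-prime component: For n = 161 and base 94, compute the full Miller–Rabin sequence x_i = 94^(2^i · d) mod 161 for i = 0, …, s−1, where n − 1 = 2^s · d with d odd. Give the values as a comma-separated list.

n − 1 = 160 = 2^5 · 5, so s = 5 and d = 5.
x_0 = 94^5 mod 161 = 124.
x_1 = 124^2 mod 161 = 81.
x_2 = 81^2 mod 161 = 121.
x_3 = 121^2 mod 161 = 151.
x_4 = 151^2 mod 161 = 100.

124, 81, 121, 151, 100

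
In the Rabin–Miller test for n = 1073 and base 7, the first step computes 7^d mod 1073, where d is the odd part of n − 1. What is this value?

n − 1 = 1072 = 2^4 · 67, so s = 4 and d = 67.
7^67 mod 1073 = 255.

255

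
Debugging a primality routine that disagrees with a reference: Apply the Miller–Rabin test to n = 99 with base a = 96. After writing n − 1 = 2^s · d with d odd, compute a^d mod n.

n − 1 = 98 = 2^1 · 49, so s = 1 and d = 49.
96^49 mod 99 = 18.

18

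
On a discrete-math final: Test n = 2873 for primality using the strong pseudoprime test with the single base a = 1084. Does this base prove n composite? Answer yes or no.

no

n − 1 = 2872 = 2^3 · 359, so s = 3 and d = 359.
x_0 = 1084^359 mod 2873 = 1789.
x_0 is neither 1 nor 2872, so continue squaring.
x_1 = 1789^2 mod 2873 = 2872.
x_1 ≡ −1, so 1084 is not a witness.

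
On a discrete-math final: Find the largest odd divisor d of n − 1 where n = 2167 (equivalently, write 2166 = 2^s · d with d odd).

1083

Halving: 2166 → 1083; 1083 is odd.
So 2166 = 2^1 · 1083.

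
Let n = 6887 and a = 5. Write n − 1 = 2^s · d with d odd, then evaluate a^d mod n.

6586

n − 1 = 6886 = 2^1 · 3443, so s = 1 and d = 3443.
Repeated squaring mod 6887: 5^1 ≡ 5, 5^2 ≡ 25, 5^4 ≡ 625, 5^8 ≡ 4953, 5^16 ≡ 715, 5^32 ≡ 1587, 5^64 ≡ 4814, 5^128 ≡ 6728, 5^256 ≡ 4620, 5^512 ≡ 1587, 5^1024 ≡ 4814, 5^2048 ≡ 6728.
3443 = 2048 + 1024 + 256 + 64 + 32 + 16 + 2 + 1, so 5^3443 ≡ 6728·4814·4620·4814·1587·715·25·5 ≡ 6586 (mod 6887).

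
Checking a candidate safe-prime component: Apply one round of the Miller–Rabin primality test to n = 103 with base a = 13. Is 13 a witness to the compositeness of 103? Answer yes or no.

n − 1 = 102 = 2^1 · 51, so s = 1 and d = 51.
x_0 = 13^51 mod 103 = 1.
x_0 = 1, so 13 is not a witness.

no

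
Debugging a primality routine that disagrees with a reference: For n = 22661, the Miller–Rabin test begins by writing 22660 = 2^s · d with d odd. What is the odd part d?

Halving: 22660 → 11330 → 5665; 5665 is odd.
So 22660 = 2^2 · 5665.

5665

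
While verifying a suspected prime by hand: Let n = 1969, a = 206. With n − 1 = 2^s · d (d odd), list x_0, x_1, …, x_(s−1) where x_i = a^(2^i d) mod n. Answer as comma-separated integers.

149, 542, 383, 983

n − 1 = 1968 = 2^4 · 123, so s = 4 and d = 123.
x_0 = 206^123 mod 1969 = 149.
x_1 = 149^2 mod 1969 = 542.
x_2 = 542^2 mod 1969 = 383.
x_3 = 383^2 mod 1969 = 983.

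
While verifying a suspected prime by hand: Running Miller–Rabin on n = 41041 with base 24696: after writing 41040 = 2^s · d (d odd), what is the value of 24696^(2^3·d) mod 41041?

n − 1 = 41040 = 2^4 · 2565, so s = 4 and d = 2565.
Repeated squaring mod 41041: 24696^1 ≡ 24696, 24696^2 ≡ 23156, 24696^4 ≡ 40712, 24696^8 ≡ 26159, 24696^16 ≡ 16688, 24696^32 ≡ 26159, 24696^64 ≡ 16688, 24696^128 ≡ 26159, 24696^256 ≡ 16688, 24696^512 ≡ 26159, 24696^1024 ≡ 16688, 24696^2048 ≡ 26159.
2565 = 2048 + 512 + 4 + 1, so 24696^2565 ≡ 26159·26159·40712·24696 ≡ 4291 (mod 41041).
x_0 = 4291.
x_1 = 4291^2 mod 41041 = 26313.
x_2 = 26313^2 mod 41041 = 12299.
x_3 = 12299^2 mod 41041 = 29316.

29316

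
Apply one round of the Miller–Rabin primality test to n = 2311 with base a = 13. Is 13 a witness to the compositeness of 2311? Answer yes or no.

n − 1 = 2310 = 2^1 · 1155, so s = 1 and d = 1155.
Repeated squaring mod 2311: 13^1 ≡ 13, 13^2 ≡ 169, 13^4 ≡ 829, 13^8 ≡ 874, 13^16 ≡ 1246, 13^32 ≡ 1835, 13^64 ≡ 98, 13^128 ≡ 360, 13^256 ≡ 184, 13^512 ≡ 1502, 13^1024 ≡ 468.
1155 = 1024 + 128 + 2 + 1, so 13^1155 ≡ 468·360·169·13 ≡ 1 (mod 2311).
x_0 = 13^1155 mod 2311 = 1.
x_0 = 1, so 13 is not a witness.

no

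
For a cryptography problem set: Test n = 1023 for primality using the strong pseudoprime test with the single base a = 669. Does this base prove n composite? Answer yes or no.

yes

n − 1 = 1022 = 2^1 · 511, so s = 1 and d = 511.
x_0 = 669^511 mod 1023 = 669.
x_0 ∉ {1, 1022} and s = 1, so 669 is a Miller–Rabin witness and 1023 is composite.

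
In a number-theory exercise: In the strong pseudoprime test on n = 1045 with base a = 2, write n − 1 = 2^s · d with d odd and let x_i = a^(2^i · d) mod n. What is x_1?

609

n − 1 = 1044 = 2^2 · 261, so s = 2 and d = 261.
x_0 = 2^261 mod 1045 = 607.
x_1 = 607^2 mod 1045 = 609.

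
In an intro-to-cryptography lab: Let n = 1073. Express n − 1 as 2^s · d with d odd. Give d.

67

Halving: 1072 → 536 → 268 → 134 → 67; 67 is odd.
So 1072 = 2^4 · 67.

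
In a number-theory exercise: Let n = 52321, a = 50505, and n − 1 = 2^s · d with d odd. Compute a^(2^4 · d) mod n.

n − 1 = 52320 = 2^5 · 1635, so s = 5 and d = 1635.
Repeated squaring mod 52321: 50505^1 ≡ 50505, 50505^2 ≡ 1633, 50505^4 ≡ 50639, 50505^8 ≡ 3790, 50505^16 ≡ 28146, 50505^32 ≡ 5055, 50505^64 ≡ 20377, 50505^128 ≡ 2673, 50505^256 ≡ 29273, 50505^512 ≡ 47512, 50505^1024 ≡ 599.
1635 = 1024 + 512 + 64 + 32 + 2 + 1, so 50505^1635 ≡ 599·47512·20377·5055·1633·50505 ≡ 11418 (mod 52321).
x_0 = 11418.
x_1 = 11418^2 mod 52321 = 39113.
x_2 = 39113^2 mod 52321 = 13050.
x_3 = 13050^2 mod 52321 = 49966.
x_4 = 49966^2 mod 52321 = 52320.

52320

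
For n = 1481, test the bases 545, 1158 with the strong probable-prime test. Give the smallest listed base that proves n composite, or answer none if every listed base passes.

n − 1 = 1480 = 2^3 · 185, so s = 3 and d = 185.
Base 545: x_0 = 545^185 mod 1481 = 1016. x_0 is neither 1 nor 1480, so continue squaring. x_1 = 1016^2 mod 1481 = 1480. x_1 ≡ −1, so 545 is not a witness.
Base 1158: x_0 = 1158^185 mod 1481 = 970. x_0 is neither 1 nor 1480, so continue squaring. x_1 = 970^2 mod 1481 = 465. x_2 = 465^2 mod 1481 = 1480. x_2 ≡ −1, so 1158 is not a witness.
No listed base is a witness for 1481.

none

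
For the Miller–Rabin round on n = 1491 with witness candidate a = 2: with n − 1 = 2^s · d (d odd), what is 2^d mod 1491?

n − 1 = 1490 = 2^1 · 745, so s = 1 and d = 745.
2^745 mod 1491 = 527.

527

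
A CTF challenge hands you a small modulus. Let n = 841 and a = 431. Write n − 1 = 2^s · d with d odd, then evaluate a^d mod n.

784

n − 1 = 840 = 2^3 · 105, so s = 3 and d = 105.
Repeated squaring mod 841: 431^1 ≡ 431, 431^2 ≡ 741, 431^4 ≡ 749, 431^8 ≡ 54, 431^16 ≡ 393, 431^32 ≡ 546, 431^64 ≡ 402.
105 = 64 + 32 + 8 + 1, so 431^105 ≡ 402·546·54·431 ≡ 784 (mod 841).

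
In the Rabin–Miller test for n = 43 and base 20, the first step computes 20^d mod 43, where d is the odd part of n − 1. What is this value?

42

n − 1 = 42 = 2^1 · 21, so s = 1 and d = 21.
Repeated squaring mod 43: 20^1 ≡ 20, 20^2 ≡ 13, 20^4 ≡ 40, 20^8 ≡ 9, 20^16 ≡ 38.
21 = 16 + 4 + 1, so 20^21 ≡ 38·40·20 ≡ 42 (mod 43).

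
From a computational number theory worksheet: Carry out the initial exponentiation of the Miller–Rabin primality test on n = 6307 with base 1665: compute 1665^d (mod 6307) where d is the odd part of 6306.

n − 1 = 6306 = 2^1 · 3153, so s = 1 and d = 3153.
1665^3153 mod 6307 = 2736.

2736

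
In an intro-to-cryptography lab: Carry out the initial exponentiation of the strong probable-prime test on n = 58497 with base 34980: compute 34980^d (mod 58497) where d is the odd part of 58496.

n − 1 = 58496 = 2^7 · 457, so s = 7 and d = 457.
Repeated squaring mod 58497: 34980^1 ≡ 34980, 34980^2 ≡ 18651, 34980^4 ≡ 36639, 34980^8 ≡ 27165, 34980^16 ≡ 56067, 34980^32 ≡ 55200, 34980^64 ≡ 48264, 34980^128 ≡ 4659, 34980^256 ≡ 3894.
457 = 256 + 128 + 64 + 8 + 1, so 34980^457 ≡ 3894·4659·48264·27165·34980 ≡ 9696 (mod 58497).

9696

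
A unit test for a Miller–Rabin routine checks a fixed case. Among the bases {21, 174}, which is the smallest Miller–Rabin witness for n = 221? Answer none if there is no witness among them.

n − 1 = 220 = 2^2 · 55, so s = 2 and d = 55.
Base 21: x_0 = 21^55 mod 221 = 200. x_0 is neither 1 nor 220, so continue squaring. x_1 = 200^2 mod 221 = 220. x_1 ≡ −1, so 21 is not a witness.
Base 174: x_0 = 174^55 mod 221 = 47. x_0 is neither 1 nor 220, so continue squaring. x_1 = 47^2 mod 221 = 220. x_1 ≡ −1, so 174 is not a witness.
No listed base is a witness for 221.

none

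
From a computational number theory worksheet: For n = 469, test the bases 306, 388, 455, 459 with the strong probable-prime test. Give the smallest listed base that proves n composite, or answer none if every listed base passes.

n − 1 = 468 = 2^2 · 117, so s = 2 and d = 117.
Base 306: x_0 = 306^117 mod 469 = 468. x_0 = 468 ≡ −1, so 306 is not a witness.
Base 388: x_0 = 388^117 mod 469 = 209. x_0 is neither 1 nor 468, so continue squaring. x_1 = 209^2 mod 469 = 64. Reached i = s−1 = 1 without hitting −1: 388 is a Miller–Rabin witness and 469 is composite.
Base 455: x_0 = 455^117 mod 469 = 343. x_0 is neither 1 nor 468, so continue squaring. x_1 = 343^2 mod 469 = 399. Reached i = s−1 = 1 without hitting −1: 455 is a Miller–Rabin witness and 469 is composite.
Base 459: x_0 = 459^117 mod 469 = 120. x_0 is neither 1 nor 468, so continue squaring. x_1 = 120^2 mod 469 = 330. Reached i = s−1 = 1 without hitting −1: 459 is a Miller–Rabin witness and 469 is composite.
The smallest witness among the given bases is 388.

388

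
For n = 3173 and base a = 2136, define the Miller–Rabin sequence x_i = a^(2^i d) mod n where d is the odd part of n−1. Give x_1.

2686

n − 1 = 3172 = 2^2 · 793, so s = 2 and d = 793.
x_0 = 2136^793 mod 3173 = 901.
x_1 = 901^2 mod 3173 = 2686.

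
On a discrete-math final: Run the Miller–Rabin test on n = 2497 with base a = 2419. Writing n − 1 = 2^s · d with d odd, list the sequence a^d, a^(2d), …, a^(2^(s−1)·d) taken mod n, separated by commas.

769, 2069, 903, 1387, 1079, 639

n − 1 = 2496 = 2^6 · 39, so s = 6 and d = 39.
x_0 = 2419^39 mod 2497 = 769.
x_1 = 769^2 mod 2497 = 2069.
x_2 = 2069^2 mod 2497 = 903.
x_3 = 903^2 mod 2497 = 1387.
x_4 = 1387^2 mod 2497 = 1079.
x_5 = 1079^2 mod 2497 = 639.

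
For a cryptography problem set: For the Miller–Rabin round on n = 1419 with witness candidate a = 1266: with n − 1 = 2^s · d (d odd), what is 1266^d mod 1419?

936

n − 1 = 1418 = 2^1 · 709, so s = 1 and d = 709.
By repeated squaring, 1266^709 ≡ 936 (mod 1419).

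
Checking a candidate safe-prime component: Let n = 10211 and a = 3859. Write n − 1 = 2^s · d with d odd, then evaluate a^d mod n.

10210

n − 1 = 10210 = 2^1 · 5105, so s = 1 and d = 5105.
3859^5105 mod 10211 = 10210.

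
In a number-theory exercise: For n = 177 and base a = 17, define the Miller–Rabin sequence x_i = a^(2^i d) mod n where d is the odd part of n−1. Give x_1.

139

n − 1 = 176 = 2^4 · 11, so s = 4 and d = 11.
By repeated squaring, 17^11 ≡ 86 (mod 177).
x_0 = 86.
x_1 = 86^2 mod 177 = 139.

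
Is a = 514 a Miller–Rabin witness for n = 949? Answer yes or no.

no

n − 1 = 948 = 2^2 · 237, so s = 2 and d = 237.
x_0 = 514^237 mod 949 = 411.
x_0 is neither 1 nor 948, so continue squaring.
x_1 = 411^2 mod 949 = 948.
x_1 ≡ −1, so 514 is not a witness.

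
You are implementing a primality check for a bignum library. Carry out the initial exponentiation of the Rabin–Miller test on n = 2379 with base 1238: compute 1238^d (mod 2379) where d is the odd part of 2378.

848

n − 1 = 2378 = 2^1 · 1189, so s = 1 and d = 1189.
Repeated squaring mod 2379: 1238^1 ≡ 1238, 1238^2 ≡ 568, 1238^4 ≡ 1459, 1238^8 ≡ 1855, 1238^16 ≡ 991, 1238^32 ≡ 1933, 1238^64 ≡ 1459, 1238^128 ≡ 1855, 1238^256 ≡ 991, 1238^512 ≡ 1933, 1238^1024 ≡ 1459.
1189 = 1024 + 128 + 32 + 4 + 1, so 1238^1189 ≡ 1459·1855·1933·1459·1238 ≡ 848 (mod 2379).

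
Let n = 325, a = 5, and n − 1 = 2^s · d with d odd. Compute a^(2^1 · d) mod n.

n − 1 = 324 = 2^2 · 81, so s = 2 and d = 81.
x_0 = 5^81 mod 325 = 200.
x_1 = 200^2 mod 325 = 25.

25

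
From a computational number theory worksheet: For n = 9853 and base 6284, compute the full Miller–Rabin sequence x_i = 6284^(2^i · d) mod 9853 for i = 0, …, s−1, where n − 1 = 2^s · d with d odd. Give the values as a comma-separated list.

763, 842

n − 1 = 9852 = 2^2 · 2463, so s = 2 and d = 2463.
x_0 = 6284^2463 mod 9853 = 763.
x_1 = 763^2 mod 9853 = 842.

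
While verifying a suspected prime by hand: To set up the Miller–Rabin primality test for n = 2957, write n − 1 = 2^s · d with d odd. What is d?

739

Halving: 2956 → 1478 → 739; 739 is odd.
So 2956 = 2^2 · 739.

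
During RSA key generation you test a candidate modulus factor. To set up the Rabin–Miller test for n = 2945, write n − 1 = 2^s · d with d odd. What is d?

23

Halving: 2944 → 1472 → 736 → 368 → 184 → 92 → 46 → 23; 23 is odd.
So 2944 = 2^7 · 23.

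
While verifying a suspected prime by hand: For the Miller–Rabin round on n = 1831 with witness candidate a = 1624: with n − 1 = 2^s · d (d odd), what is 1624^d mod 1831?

1830

n − 1 = 1830 = 2^1 · 915, so s = 1 and d = 915.
Repeated squaring mod 1831: 1624^1 ≡ 1624, 1624^2 ≡ 736, 1624^4 ≡ 1551, 1624^8 ≡ 1498, 1624^16 ≡ 1029, 1624^32 ≡ 523, 1624^64 ≡ 710, 1624^128 ≡ 575, 1624^256 ≡ 1045, 1624^512 ≡ 749.
915 = 512 + 256 + 128 + 16 + 2 + 1, so 1624^915 ≡ 749·1045·575·1029·736·1624 ≡ 1830 (mod 1831).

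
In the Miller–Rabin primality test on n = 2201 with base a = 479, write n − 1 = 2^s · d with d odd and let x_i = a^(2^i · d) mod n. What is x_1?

1823

n − 1 = 2200 = 2^3 · 275, so s = 3 and d = 275.
Repeated squaring mod 2201: 479^1 ≡ 479, 479^2 ≡ 537, 479^4 ≡ 38, 479^8 ≡ 1444, 479^16 ≡ 789, 479^32 ≡ 1839, 479^64 ≡ 1185, 479^128 ≡ 2188, 479^256 ≡ 169.
275 = 256 + 16 + 2 + 1, so 479^275 ≡ 169·789·537·479 ≡ 1958 (mod 2201).
x_0 = 1958.
x_1 = 1958^2 mod 2201 = 1823.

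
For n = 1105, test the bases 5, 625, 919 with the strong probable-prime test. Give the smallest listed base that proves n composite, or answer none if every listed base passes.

n − 1 = 1104 = 2^4 · 69, so s = 4 and d = 69.
Base 5: x_0 = 5^69 mod 1105 = 915. x_0 is neither 1 nor 1104, so continue squaring. x_1 = 915^2 mod 1105 = 740. x_2 = 740^2 mod 1105 = 625. x_3 = 625^2 mod 1105 = 560. Reached i = s−1 = 3 without hitting −1: 5 is a Miller–Rabin witness and 1105 is composite.
Base 625: x_0 = 625^69 mod 1105 = 625. x_0 is neither 1 nor 1104, so continue squaring. x_1 = 625^2 mod 1105 = 560. x_2 = 560^2 mod 1105 = 885. x_3 = 885^2 mod 1105 = 885. Reached i = s−1 = 3 without hitting −1: 625 is a Miller–Rabin witness and 1105 is composite.
Base 919: x_0 = 919^69 mod 1105 = 664. x_0 is neither 1 nor 1104, so continue squaring. x_1 = 664^2 mod 1105 = 1. x_1 = 1 but x_0 ≠ ±1, a nontrivial square root of 1 — 919 is a witness and 1105 is composite.
The smallest witness among the given bases is 5.

5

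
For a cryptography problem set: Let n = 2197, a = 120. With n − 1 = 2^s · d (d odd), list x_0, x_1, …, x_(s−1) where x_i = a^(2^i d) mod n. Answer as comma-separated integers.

n − 1 = 2196 = 2^2 · 549, so s = 2 and d = 549.
x_0 = 120^549 mod 2197 = 820.
x_1 = 820^2 mod 2197 = 118.

820, 118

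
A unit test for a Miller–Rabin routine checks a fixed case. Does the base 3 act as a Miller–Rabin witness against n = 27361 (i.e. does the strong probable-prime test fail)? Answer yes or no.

n − 1 = 27360 = 2^5 · 855, so s = 5 and d = 855.
x_0 = 3^855 mod 27361 = 25565.
x_0 is neither 1 nor 27360, so continue squaring.
x_1 = 25565^2 mod 27361 = 24379.
x_2 = 24379^2 mod 27361 = 27360.
x_2 ≡ −1, so 3 is not a witness.

no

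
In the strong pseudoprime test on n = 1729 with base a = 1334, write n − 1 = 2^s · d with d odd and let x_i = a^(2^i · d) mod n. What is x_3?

n − 1 = 1728 = 2^6 · 27, so s = 6 and d = 27.
x_0 = 1334^27 mod 1729 = 1331.
x_1 = 1331^2 mod 1729 = 1065.
x_2 = 1065^2 mod 1729 = 1.
x_3 = 1^2 mod 1729 = 1.

1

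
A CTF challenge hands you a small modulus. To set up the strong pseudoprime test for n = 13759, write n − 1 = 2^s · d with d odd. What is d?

Halving: 13758 → 6879; 6879 is odd.
So 13758 = 2^1 · 6879.

6879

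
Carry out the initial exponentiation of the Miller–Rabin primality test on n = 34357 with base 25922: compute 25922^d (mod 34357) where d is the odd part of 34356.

17158

n − 1 = 34356 = 2^2 · 8589, so s = 2 and d = 8589.
25922^8589 mod 34357 = 17158.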